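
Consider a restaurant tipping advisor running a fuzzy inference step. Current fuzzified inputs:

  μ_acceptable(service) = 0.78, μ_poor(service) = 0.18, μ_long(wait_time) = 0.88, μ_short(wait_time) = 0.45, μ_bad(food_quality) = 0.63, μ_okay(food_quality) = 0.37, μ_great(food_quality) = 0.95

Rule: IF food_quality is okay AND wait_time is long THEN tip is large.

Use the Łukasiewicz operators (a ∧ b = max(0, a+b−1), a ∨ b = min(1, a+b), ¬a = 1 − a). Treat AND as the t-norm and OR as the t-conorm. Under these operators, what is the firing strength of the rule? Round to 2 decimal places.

firing strength: okay=0.37, long=0.88; AND[max(0, a+b−1)] → w = 0.25

0.25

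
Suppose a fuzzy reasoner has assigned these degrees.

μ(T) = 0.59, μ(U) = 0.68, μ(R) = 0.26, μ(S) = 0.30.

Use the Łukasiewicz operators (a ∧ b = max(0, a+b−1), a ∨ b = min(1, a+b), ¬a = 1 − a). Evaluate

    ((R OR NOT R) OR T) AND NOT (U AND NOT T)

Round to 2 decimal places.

NOT R = 1 − 0.26 = 0.74
R OR NOT R = min(1, a+b) on (0.26, 0.74) = 1.00
(R OR NOT R) OR T = min(1, a+b) on (1.00, 0.59) = 1.00
NOT T = 1 − 0.59 = 0.41
U AND NOT T = max(0, a+b−1) on (0.68, 0.41) = 0.09
NOT (U AND NOT T) = 1 − 0.09 = 0.91
((R OR NOT R) OR T) AND NOT (U AND NOT T) = max(0, a+b−1) on (1.00, 0.91) = 0.91

0.91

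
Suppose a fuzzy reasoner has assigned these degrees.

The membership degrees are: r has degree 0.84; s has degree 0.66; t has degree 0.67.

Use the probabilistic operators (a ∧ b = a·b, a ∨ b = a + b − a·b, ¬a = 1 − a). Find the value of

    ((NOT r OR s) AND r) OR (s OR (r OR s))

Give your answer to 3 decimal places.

0.993

NOT r = 1 − 0.8400 = 0.1600
NOT r OR s = a + b − a·b on (0.1600, 0.6600) = 0.7144
(NOT r OR s) AND r = a·b on (0.7144, 0.8400) = 0.6001
r OR s = a + b − a·b on (0.8400, 0.6600) = 0.9456
s OR (r OR s) = a + b − a·b on (0.6600, 0.9456) = 0.9815
((NOT r OR s) AND r) OR (s OR (r OR s)) = a + b − a·b on (0.6001, 0.9815) = 0.9926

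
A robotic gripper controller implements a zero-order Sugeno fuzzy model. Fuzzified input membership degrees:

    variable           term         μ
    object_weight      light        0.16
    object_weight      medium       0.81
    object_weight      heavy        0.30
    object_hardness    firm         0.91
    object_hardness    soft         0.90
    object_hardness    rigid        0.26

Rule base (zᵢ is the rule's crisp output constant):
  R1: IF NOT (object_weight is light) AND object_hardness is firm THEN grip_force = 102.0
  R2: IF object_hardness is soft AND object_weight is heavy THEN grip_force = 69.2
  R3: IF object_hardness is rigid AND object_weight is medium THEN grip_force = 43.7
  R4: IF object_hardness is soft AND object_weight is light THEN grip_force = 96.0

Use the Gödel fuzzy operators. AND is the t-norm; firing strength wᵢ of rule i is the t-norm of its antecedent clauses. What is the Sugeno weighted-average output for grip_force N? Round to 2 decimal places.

R1 (z=102.0): ¬light=1−0.16=0.84, firm=0.91; AND[min(a, b)] → w = 0.84
R2 (z=69.2): soft=0.90, heavy=0.30; AND[min(a, b)] → w = 0.30
R3 (z=43.7): rigid=0.26, medium=0.81; AND[min(a, b)] → w = 0.26
R4 (z=96.0): soft=0.90, light=0.16; AND[min(a, b)] → w = 0.16
Weighted average = (0.84·102.0 + 0.30·69.2 + 0.26·43.7 + 0.16·96.0) / (0.84 + 0.30 + 0.26 + 0.16)
  = 133.1620 / 1.5600 = 85.36

85.36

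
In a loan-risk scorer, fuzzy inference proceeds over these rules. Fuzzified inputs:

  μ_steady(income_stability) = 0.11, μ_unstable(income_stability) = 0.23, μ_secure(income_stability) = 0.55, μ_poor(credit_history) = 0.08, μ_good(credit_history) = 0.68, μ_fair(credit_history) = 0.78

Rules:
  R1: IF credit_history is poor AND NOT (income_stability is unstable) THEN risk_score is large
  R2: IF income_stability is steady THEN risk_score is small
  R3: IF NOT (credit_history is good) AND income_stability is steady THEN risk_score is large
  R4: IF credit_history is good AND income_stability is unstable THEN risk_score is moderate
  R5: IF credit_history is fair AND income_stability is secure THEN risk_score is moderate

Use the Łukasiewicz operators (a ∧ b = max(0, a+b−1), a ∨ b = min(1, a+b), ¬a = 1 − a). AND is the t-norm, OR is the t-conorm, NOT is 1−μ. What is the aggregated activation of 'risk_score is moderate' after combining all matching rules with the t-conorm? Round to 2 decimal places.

0.33

R1: poor=0.08, ¬unstable=1−0.23=0.77; AND[max(0, a+b−1)] → w = 0.00
R2: steady=0.11 → w = 0.11
R3: ¬good=1−0.68=0.32, steady=0.11; AND[max(0, a+b−1)] → w = 0.00
R4: good=0.68, unstable=0.23; AND[max(0, a+b−1)] → w = 0.00
R5: fair=0.78, secure=0.55; AND[max(0, a+b−1)] → w = 0.33
Rules with consequent 'moderate': {R4, R5} → strengths 0.00, 0.33
Aggregate via t-conorm [min(1, a+b)]: 0.33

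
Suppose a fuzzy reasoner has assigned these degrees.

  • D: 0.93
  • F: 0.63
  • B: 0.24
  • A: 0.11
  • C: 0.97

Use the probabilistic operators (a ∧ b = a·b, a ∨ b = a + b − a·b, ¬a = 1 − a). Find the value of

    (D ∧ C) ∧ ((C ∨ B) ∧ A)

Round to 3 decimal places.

D ∧ C = a·b on (0.9300, 0.9700) = 0.9021
C ∨ B = a + b − a·b on (0.9700, 0.2400) = 0.9772
(C ∨ B) ∧ A = a·b on (0.9772, 0.1100) = 0.1075
(D ∧ C) ∧ ((C ∨ B) ∧ A) = a·b on (0.9021, 0.1075) = 0.0970

0.097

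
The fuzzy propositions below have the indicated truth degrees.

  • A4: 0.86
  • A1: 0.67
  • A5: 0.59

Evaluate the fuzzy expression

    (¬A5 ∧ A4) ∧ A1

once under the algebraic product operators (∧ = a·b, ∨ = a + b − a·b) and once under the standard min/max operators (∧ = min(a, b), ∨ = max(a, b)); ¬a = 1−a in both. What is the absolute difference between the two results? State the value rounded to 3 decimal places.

0.174

Under algebraic product:
  ¬A5 = 1 − 0.5900 = 0.4100
  ¬A5 ∧ A4 = a·b on (0.4100, 0.8600) = 0.3526
  (¬A5 ∧ A4) ∧ A1 = a·b on (0.3526, 0.6700) = 0.2362
  → value = 0.2362
Under standard min/max:
  ¬A5 = 1 − 0.59 = 0.41
  ¬A5 ∧ A4 = min(a, b) on (0.41, 0.86) = 0.41
  (¬A5 ∧ A4) ∧ A1 = min(a, b) on (0.41, 0.67) = 0.41
  → value = 0.4100
|0.2362 − 0.4100| = 0.174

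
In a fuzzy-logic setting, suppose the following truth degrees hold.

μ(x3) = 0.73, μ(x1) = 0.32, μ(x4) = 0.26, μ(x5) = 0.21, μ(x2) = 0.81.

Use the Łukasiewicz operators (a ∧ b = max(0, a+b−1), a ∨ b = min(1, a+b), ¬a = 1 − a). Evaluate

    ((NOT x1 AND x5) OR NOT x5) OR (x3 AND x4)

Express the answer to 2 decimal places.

NOT x1 = 1 − 0.32 = 0.68
NOT x1 AND x5 = max(0, a+b−1) on (0.68, 0.21) = 0.00
NOT x5 = 1 − 0.21 = 0.79
(NOT x1 AND x5) OR NOT x5 = min(1, a+b) on (0.00, 0.79) = 0.79
x3 AND x4 = max(0, a+b−1) on (0.73, 0.26) = 0.00
((NOT x1 AND x5) OR NOT x5) OR (x3 AND x4) = min(1, a+b) on (0.79, 0.00) = 0.79

0.79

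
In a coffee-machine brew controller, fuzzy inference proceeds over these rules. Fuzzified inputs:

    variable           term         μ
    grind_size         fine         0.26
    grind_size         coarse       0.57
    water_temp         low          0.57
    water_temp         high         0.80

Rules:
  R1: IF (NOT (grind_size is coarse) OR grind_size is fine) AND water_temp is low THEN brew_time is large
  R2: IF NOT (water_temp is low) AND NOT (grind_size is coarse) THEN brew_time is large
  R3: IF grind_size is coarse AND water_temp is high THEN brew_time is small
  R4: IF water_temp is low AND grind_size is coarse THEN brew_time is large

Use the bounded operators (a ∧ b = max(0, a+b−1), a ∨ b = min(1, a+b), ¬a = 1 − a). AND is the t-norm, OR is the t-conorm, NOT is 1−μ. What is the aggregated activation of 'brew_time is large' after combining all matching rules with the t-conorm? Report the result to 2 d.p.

R1: (¬coarse=1−0.57=0.43 OR fine=0.26) = 0.69; AND[max(0, a+b−1)] with low=0.57 → w = 0.26
R2: ¬low=1−0.57=0.43, ¬coarse=1−0.57=0.43; AND[max(0, a+b−1)] → w = 0.00
R3: coarse=0.57, high=0.80; AND[max(0, a+b−1)] → w = 0.37
R4: low=0.57, coarse=0.57; AND[max(0, a+b−1)] → w = 0.14
Rules with consequent 'large': {R1, R2, R4} → strengths 0.26, 0.00, 0.14
Aggregate via t-conorm [min(1, a+b)]: 0.40

0.40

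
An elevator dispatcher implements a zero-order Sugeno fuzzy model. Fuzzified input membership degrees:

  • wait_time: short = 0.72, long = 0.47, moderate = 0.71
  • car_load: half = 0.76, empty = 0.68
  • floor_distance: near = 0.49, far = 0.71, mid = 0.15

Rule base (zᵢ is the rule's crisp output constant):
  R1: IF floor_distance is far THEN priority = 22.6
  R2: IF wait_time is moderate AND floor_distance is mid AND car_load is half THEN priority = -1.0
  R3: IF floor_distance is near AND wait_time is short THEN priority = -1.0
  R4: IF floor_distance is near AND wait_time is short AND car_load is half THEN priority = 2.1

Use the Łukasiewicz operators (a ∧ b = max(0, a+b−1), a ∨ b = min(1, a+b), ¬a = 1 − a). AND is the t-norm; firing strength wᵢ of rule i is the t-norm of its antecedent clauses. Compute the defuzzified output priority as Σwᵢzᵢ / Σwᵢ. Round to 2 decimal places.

R1 (z=22.6): far=0.71 → w = 0.71
R2 (z=-1.0): moderate=0.71, mid=0.15, half=0.76; AND[max(0, a+b−1)] → w = 0.00
R3 (z=-1.0): near=0.49, short=0.72; AND[max(0, a+b−1)] → w = 0.21
R4 (z=2.1): near=0.49, short=0.72, half=0.76; AND[max(0, a+b−1)] → w = 0.00
Weighted average = (0.71·22.6 + 0.00·-1.0 + 0.21·-1.0 + 0.00·2.1) / (0.71 + 0.00 + 0.21 + 0.00)
  = 15.8360 / 0.9200 = 17.21

17.21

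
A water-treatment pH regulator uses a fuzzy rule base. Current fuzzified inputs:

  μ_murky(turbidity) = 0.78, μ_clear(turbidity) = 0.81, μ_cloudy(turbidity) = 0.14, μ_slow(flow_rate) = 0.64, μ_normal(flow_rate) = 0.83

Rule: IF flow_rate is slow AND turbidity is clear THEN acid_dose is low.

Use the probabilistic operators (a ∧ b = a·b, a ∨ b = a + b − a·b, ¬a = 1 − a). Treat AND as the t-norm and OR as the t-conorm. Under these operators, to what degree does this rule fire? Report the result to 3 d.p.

0.518

firing strength: slow=0.64, clear=0.81; AND[a·b] → w = 0.5184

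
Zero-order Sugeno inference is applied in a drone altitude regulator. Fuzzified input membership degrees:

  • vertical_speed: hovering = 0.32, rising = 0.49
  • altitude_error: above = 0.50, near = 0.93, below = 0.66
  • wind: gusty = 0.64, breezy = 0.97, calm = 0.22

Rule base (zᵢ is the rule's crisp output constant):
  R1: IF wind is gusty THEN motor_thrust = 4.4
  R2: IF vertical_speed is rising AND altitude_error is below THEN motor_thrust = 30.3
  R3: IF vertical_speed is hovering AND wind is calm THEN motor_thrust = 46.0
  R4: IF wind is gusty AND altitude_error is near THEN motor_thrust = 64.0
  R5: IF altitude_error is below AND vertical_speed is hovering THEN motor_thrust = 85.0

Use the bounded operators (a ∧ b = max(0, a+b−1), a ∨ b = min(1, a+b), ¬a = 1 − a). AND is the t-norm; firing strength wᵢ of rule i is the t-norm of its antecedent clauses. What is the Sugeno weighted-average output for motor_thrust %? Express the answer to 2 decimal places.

R1 (z=4.4): gusty=0.64 → w = 0.64
R2 (z=30.3): rising=0.49, below=0.66; AND[max(0, a+b−1)] → w = 0.15
R3 (z=46.0): hovering=0.32, calm=0.22; AND[max(0, a+b−1)] → w = 0.00
R4 (z=64.0): gusty=0.64, near=0.93; AND[max(0, a+b−1)] → w = 0.57
R5 (z=85.0): below=0.66, hovering=0.32; AND[max(0, a+b−1)] → w = 0.00
Weighted average = (0.64·4.4 + 0.15·30.3 + 0.00·46.0 + 0.57·64.0 + 0.00·85.0) / (0.64 + 0.15 + 0.00 + 0.57 + 0.00)
  = 43.8410 / 1.3600 = 32.24

32.24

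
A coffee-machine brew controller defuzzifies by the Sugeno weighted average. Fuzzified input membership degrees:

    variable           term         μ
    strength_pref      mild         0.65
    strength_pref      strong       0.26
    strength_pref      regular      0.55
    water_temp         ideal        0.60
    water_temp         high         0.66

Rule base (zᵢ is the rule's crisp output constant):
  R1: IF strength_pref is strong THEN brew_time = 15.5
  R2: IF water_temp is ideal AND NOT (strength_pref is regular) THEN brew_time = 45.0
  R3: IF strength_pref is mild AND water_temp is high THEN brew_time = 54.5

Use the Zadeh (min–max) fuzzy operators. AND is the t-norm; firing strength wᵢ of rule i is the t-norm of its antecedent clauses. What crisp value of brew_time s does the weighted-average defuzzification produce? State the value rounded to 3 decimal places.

R1 (z=15.5): strong=0.26 → w = 0.26
R2 (z=45.0): ideal=0.60, ¬regular=1−0.55=0.45; AND[min(a, b)] → w = 0.45
R3 (z=54.5): mild=0.65, high=0.66; AND[min(a, b)] → w = 0.65
Weighted average = (0.26·15.5 + 0.45·45.0 + 0.65·54.5) / (0.26 + 0.45 + 0.65)
  = 59.7050 / 1.3600 = 43.901

43.901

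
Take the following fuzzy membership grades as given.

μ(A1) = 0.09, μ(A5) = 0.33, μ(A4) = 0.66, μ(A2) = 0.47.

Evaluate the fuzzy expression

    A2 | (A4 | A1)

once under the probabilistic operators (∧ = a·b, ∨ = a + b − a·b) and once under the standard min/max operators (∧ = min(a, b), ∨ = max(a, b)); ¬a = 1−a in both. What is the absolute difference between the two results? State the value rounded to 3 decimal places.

0.176

Under probabilistic:
  A4 | A1 = a + b − a·b on (0.6600, 0.0900) = 0.6906
  A2 | (A4 | A1) = a + b − a·b on (0.4700, 0.6906) = 0.8360
  → value = 0.8360
Under standard min/max:
  A4 | A1 = max(a, b) on (0.66, 0.09) = 0.66
  A2 | (A4 | A1) = max(a, b) on (0.47, 0.66) = 0.66
  → value = 0.6600
|0.8360 − 0.6600| = 0.176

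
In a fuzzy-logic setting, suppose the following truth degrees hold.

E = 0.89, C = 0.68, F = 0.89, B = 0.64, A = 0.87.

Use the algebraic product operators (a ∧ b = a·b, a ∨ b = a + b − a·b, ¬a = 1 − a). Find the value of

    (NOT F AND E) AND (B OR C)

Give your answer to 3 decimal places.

NOT F = 1 − 0.8900 = 0.1100
NOT F AND E = a·b on (0.1100, 0.8900) = 0.0979
B OR C = a + b − a·b on (0.6400, 0.6800) = 0.8848
(NOT F AND E) AND (B OR C) = a·b on (0.0979, 0.8848) = 0.0866

0.087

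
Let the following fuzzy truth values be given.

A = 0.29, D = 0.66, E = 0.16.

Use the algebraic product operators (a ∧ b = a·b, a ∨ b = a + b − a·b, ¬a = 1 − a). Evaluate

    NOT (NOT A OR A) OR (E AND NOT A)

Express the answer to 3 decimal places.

NOT A = 1 − 0.2900 = 0.7100
NOT A OR A = a + b − a·b on (0.7100, 0.2900) = 0.7941
NOT (NOT A OR A) = 1 − 0.7941 = 0.2059
NOT A = 1 − 0.2900 = 0.7100
E AND NOT A = a·b on (0.1600, 0.7100) = 0.1136
NOT (NOT A OR A) OR (E AND NOT A) = a + b − a·b on (0.2059, 0.1136) = 0.2961

0.296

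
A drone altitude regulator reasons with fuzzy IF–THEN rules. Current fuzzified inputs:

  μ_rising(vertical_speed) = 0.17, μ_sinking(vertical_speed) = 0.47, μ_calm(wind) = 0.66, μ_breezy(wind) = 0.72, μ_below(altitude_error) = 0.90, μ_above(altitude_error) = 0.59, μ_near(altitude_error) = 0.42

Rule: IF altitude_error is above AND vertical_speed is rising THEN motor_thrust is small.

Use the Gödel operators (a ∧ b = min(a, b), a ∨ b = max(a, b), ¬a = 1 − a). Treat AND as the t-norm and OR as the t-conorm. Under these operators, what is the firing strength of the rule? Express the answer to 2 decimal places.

firing strength: above=0.59, rising=0.17; AND[min(a, b)] → w = 0.17

0.17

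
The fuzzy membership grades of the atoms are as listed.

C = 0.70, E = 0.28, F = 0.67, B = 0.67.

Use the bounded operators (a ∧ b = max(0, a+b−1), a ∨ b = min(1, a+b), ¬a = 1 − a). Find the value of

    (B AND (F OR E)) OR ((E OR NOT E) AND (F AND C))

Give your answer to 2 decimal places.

0.99

F OR E = min(1, a+b) on (0.67, 0.28) = 0.95
B AND (F OR E) = max(0, a+b−1) on (0.67, 0.95) = 0.62
NOT E = 1 − 0.28 = 0.72
E OR NOT E = min(1, a+b) on (0.28, 0.72) = 1.00
F AND C = max(0, a+b−1) on (0.67, 0.70) = 0.37
(E OR NOT E) AND (F AND C) = max(0, a+b−1) on (1.00, 0.37) = 0.37
(B AND (F OR E)) OR ((E OR NOT E) AND (F AND C)) = min(1, a+b) on (0.62, 0.37) = 0.99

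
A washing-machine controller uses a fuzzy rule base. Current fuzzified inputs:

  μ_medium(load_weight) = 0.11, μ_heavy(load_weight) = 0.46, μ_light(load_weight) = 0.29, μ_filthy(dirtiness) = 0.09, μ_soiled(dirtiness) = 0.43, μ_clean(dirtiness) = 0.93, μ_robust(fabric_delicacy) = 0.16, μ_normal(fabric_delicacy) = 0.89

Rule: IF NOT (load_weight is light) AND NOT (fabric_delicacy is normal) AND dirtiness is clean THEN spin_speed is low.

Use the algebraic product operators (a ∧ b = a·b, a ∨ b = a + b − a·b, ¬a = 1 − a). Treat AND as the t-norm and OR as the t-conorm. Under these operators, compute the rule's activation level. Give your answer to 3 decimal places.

firing strength: ¬light=1−0.29=0.71, ¬normal=1−0.89=0.11, clean=0.93; AND[a·b] → w = 0.0726

0.073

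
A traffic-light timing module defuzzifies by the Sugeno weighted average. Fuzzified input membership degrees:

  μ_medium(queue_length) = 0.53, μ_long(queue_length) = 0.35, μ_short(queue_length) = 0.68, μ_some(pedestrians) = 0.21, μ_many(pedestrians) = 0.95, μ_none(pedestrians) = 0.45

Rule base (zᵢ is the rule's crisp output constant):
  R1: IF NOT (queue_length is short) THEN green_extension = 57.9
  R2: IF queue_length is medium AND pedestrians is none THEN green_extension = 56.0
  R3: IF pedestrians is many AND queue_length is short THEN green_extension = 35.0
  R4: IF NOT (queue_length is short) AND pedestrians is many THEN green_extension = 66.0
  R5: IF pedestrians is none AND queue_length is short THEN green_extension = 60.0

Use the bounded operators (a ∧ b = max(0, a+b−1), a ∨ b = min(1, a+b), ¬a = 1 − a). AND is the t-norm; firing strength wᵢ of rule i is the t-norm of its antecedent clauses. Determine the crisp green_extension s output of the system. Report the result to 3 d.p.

49.036

R1 (z=57.9): ¬short=1−0.68=0.32 → w = 0.32
R2 (z=56.0): medium=0.53, none=0.45; AND[max(0, a+b−1)] → w = 0.00
R3 (z=35.0): many=0.95, short=0.68; AND[max(0, a+b−1)] → w = 0.63
R4 (z=66.0): ¬short=1−0.68=0.32, many=0.95; AND[max(0, a+b−1)] → w = 0.27
R5 (z=60.0): none=0.45, short=0.68; AND[max(0, a+b−1)] → w = 0.13
Weighted average = (0.32·57.9 + 0.00·56.0 + 0.63·35.0 + 0.27·66.0 + 0.13·60.0) / (0.32 + 0.00 + 0.63 + 0.27 + 0.13)
  = 66.1980 / 1.3500 = 49.036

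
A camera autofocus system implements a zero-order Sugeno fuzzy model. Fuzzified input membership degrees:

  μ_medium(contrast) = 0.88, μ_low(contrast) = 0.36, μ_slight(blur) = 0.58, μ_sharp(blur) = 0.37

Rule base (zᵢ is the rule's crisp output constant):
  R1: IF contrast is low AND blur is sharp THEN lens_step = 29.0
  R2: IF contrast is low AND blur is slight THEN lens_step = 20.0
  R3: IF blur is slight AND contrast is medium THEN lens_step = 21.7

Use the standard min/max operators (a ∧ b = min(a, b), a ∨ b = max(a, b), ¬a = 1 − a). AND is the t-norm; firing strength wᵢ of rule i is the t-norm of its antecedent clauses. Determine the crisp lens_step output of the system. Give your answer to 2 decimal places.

23.25

R1 (z=29.0): low=0.36, sharp=0.37; AND[min(a, b)] → w = 0.36
R2 (z=20.0): low=0.36, slight=0.58; AND[min(a, b)] → w = 0.36
R3 (z=21.7): slight=0.58, medium=0.88; AND[min(a, b)] → w = 0.58
Weighted average = (0.36·29.0 + 0.36·20.0 + 0.58·21.7) / (0.36 + 0.36 + 0.58)
  = 30.2260 / 1.3000 = 23.25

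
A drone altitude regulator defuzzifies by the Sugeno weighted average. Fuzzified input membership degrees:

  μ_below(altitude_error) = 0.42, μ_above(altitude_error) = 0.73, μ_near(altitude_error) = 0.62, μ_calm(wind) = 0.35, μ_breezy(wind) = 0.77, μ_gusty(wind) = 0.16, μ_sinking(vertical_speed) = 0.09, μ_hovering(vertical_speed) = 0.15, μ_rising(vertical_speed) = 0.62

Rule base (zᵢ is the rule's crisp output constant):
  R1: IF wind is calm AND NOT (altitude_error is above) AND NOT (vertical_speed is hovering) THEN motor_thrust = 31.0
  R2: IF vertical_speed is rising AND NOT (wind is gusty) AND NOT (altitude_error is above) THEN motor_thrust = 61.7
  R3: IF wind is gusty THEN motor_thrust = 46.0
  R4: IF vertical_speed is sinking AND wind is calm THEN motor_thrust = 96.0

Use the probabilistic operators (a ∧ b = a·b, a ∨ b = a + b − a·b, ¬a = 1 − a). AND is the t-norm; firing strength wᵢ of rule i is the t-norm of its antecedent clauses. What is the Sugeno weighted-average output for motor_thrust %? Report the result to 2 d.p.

52.25

R1 (z=31.0): calm=0.35, ¬above=1−0.73=0.27, ¬hovering=1−0.15=0.85; AND[a·b] → w = 0.0803
R2 (z=61.7): rising=0.62, ¬gusty=1−0.16=0.84, ¬above=1−0.73=0.27; AND[a·b] → w = 0.1406
R3 (z=46.0): gusty=0.16 → w = 0.1600
R4 (z=96.0): sinking=0.09, calm=0.35; AND[a·b] → w = 0.0315
Weighted average = (0.0803·31.0 + 0.1406·61.7 + 0.1600·46.0 + 0.0315·96.0) / (0.0803 + 0.1406 + 0.1600 + 0.0315)
  = 21.5501 / 0.4124 = 52.25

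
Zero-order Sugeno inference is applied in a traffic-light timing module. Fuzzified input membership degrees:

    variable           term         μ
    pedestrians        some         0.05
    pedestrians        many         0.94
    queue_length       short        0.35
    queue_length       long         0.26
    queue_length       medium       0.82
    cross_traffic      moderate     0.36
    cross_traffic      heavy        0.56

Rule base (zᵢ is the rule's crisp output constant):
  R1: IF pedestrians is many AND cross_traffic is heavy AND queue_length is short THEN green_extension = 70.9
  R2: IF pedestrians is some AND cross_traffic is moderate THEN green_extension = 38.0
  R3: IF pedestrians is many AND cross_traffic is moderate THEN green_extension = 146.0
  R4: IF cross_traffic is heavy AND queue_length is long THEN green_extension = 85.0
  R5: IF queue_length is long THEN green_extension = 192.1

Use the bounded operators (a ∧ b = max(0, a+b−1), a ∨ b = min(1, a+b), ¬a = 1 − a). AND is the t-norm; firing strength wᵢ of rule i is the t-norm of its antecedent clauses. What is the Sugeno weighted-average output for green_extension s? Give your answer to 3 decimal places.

167.404

R1 (z=70.9): many=0.94, heavy=0.56, short=0.35; AND[max(0, a+b−1)] → w = 0.00
R2 (z=38.0): some=0.05, moderate=0.36; AND[max(0, a+b−1)] → w = 0.00
R3 (z=146.0): many=0.94, moderate=0.36; AND[max(0, a+b−1)] → w = 0.30
R4 (z=85.0): heavy=0.56, long=0.26; AND[max(0, a+b−1)] → w = 0.00
R5 (z=192.1): long=0.26 → w = 0.26
Weighted average = (0.00·70.9 + 0.00·38.0 + 0.30·146.0 + 0.00·85.0 + 0.26·192.1) / (0.00 + 0.00 + 0.30 + 0.00 + 0.26)
  = 93.7460 / 0.5600 = 167.404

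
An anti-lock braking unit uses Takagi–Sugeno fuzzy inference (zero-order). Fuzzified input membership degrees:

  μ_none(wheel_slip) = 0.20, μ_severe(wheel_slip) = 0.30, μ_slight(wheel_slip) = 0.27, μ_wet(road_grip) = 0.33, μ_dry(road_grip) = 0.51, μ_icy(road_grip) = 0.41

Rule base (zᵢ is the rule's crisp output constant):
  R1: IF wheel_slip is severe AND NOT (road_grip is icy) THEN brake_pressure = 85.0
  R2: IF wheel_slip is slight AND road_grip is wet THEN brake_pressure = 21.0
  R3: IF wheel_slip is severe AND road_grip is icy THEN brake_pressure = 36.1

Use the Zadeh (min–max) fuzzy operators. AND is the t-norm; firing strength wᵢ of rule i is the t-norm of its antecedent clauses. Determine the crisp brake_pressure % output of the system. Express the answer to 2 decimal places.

R1 (z=85.0): severe=0.30, ¬icy=1−0.41=0.59; AND[min(a, b)] → w = 0.30
R2 (z=21.0): slight=0.27, wet=0.33; AND[min(a, b)] → w = 0.27
R3 (z=36.1): severe=0.30, icy=0.41; AND[min(a, b)] → w = 0.30
Weighted average = (0.30·85.0 + 0.27·21.0 + 0.30·36.1) / (0.30 + 0.27 + 0.30)
  = 42.0000 / 0.8700 = 48.28

48.28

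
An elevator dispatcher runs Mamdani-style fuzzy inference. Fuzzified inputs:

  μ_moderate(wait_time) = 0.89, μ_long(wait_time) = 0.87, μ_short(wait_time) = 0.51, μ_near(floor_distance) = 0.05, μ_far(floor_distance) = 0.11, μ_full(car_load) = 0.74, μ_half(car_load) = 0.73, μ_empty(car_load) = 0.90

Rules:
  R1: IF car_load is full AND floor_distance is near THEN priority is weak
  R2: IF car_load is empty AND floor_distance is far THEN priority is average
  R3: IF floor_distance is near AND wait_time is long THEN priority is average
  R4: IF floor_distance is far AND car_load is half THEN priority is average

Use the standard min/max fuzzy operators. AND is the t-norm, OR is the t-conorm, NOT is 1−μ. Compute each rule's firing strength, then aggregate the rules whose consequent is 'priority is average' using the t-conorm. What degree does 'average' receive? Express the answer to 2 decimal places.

0.11

R1: full=0.74, near=0.05; AND[min(a, b)] → w = 0.05
R2: empty=0.90, far=0.11; AND[min(a, b)] → w = 0.11
R3: near=0.05, long=0.87; AND[min(a, b)] → w = 0.05
R4: far=0.11, half=0.73; AND[min(a, b)] → w = 0.11
Rules with consequent 'average': {R2, R3, R4} → strengths 0.11, 0.05, 0.11
Aggregate via t-conorm [max(a, b)]: 0.11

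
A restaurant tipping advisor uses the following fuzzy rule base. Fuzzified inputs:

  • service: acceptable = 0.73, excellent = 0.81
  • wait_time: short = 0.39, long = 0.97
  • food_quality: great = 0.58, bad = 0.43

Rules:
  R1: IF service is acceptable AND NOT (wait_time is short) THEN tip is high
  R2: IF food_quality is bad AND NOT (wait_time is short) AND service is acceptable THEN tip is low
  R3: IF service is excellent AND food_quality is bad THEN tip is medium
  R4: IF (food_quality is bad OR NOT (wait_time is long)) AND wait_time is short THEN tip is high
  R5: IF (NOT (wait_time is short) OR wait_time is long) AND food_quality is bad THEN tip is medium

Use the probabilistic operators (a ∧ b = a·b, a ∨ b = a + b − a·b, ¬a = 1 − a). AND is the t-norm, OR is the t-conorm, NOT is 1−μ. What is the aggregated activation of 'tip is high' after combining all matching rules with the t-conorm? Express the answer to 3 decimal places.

0.542

R1: acceptable=0.73, ¬short=1−0.39=0.61; AND[a·b] → w = 0.4453
R2: bad=0.43, ¬short=1−0.39=0.61, acceptable=0.73; AND[a·b] → w = 0.1915
R3: excellent=0.81, bad=0.43; AND[a·b] → w = 0.3483
R4: (bad=0.43 OR ¬long=1−0.97=0.03) = 0.4471; AND[a·b] with short=0.39 → w = 0.1744
R5: (¬short=1−0.39=0.61 OR long=0.97) = 0.9883; AND[a·b] with bad=0.43 → w = 0.4250
Rules with consequent 'high': {R1, R4} → strengths 0.4453, 0.1744
Aggregate via t-conorm [a + b − a·b]: 0.5420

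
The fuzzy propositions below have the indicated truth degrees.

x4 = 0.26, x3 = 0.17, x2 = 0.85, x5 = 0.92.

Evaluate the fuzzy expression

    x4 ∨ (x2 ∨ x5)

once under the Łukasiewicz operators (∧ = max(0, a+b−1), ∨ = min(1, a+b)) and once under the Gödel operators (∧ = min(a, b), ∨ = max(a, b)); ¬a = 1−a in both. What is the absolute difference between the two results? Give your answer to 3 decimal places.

0.080

Under Łukasiewicz:
  x2 ∨ x5 = min(1, a+b) on (0.85, 0.92) = 1.00
  x4 ∨ (x2 ∨ x5) = min(1, a+b) on (0.26, 1.00) = 1.00
  → value = 1.0000
Under Gödel:
  x2 ∨ x5 = max(a, b) on (0.85, 0.92) = 0.92
  x4 ∨ (x2 ∨ x5) = max(a, b) on (0.26, 0.92) = 0.92
  → value = 0.9200
|1.0000 − 0.9200| = 0.080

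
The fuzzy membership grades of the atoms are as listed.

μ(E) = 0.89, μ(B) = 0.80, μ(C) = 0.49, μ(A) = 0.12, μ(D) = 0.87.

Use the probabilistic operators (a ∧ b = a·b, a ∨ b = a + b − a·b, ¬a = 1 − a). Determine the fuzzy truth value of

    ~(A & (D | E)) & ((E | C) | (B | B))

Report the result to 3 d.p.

0.880

D | E = a + b − a·b on (0.8700, 0.8900) = 0.9857
A & (D | E) = a·b on (0.1200, 0.9857) = 0.1183
~(A & (D | E)) = 1 − 0.1183 = 0.8817
E | C = a + b − a·b on (0.8900, 0.4900) = 0.9439
B | B = a + b − a·b on (0.8000, 0.8000) = 0.9600
(E | C) | (B | B) = a + b − a·b on (0.9439, 0.9600) = 0.9978
~(A & (D | E)) & ((E | C) | (B | B)) = a·b on (0.8817, 0.9978) = 0.8797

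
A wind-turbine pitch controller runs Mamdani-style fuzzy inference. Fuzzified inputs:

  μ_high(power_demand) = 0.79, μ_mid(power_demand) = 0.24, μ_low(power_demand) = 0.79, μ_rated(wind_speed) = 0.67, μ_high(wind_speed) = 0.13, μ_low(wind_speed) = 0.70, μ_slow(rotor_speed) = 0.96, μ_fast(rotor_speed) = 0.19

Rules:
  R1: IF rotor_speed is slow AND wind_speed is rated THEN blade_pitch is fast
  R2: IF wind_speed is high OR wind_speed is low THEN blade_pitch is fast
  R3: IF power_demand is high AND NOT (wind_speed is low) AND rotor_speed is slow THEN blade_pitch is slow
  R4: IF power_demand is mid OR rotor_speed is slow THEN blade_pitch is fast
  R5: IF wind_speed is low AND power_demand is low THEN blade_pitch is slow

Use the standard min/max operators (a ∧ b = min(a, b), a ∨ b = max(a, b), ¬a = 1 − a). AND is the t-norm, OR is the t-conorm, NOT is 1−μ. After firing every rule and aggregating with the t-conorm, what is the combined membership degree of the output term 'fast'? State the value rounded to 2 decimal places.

0.96

R1: slow=0.96, rated=0.67; AND[min(a, b)] → w = 0.67
R2: high=0.13, low=0.70; OR[max(a, b)] → w = 0.70
R3: high=0.79, ¬low=1−0.70=0.30, slow=0.96; AND[min(a, b)] → w = 0.30
R4: mid=0.24, slow=0.96; OR[max(a, b)] → w = 0.96
R5: low=0.70, low=0.79; AND[min(a, b)] → w = 0.70
Rules with consequent 'fast': {R1, R2, R4} → strengths 0.67, 0.70, 0.96
Aggregate via t-conorm [max(a, b)]: 0.96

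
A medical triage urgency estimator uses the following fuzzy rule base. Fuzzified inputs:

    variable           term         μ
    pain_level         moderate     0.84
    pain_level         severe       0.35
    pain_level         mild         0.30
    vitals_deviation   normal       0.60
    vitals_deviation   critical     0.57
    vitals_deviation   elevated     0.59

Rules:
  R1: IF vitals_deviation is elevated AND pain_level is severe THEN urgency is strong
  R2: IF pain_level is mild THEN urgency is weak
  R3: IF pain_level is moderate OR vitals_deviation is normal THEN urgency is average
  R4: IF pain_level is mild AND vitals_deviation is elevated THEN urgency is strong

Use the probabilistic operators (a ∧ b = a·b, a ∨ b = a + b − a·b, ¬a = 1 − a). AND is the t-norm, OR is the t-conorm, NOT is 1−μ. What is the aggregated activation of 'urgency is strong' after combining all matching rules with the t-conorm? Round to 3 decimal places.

0.347

R1: elevated=0.59, severe=0.35; AND[a·b] → w = 0.2065
R2: mild=0.30 → w = 0.3000
R3: moderate=0.84, normal=0.60; OR[a + b − a·b] → w = 0.9360
R4: mild=0.30, elevated=0.59; AND[a·b] → w = 0.1770
Rules with consequent 'strong': {R1, R4} → strengths 0.2065, 0.1770
Aggregate via t-conorm [a + b − a·b]: 0.3469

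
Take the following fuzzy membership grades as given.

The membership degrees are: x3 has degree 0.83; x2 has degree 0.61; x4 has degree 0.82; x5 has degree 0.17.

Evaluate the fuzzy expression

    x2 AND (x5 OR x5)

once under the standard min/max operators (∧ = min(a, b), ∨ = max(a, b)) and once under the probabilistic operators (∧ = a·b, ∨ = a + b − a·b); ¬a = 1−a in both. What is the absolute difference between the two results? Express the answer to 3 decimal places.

0.020

Under standard min/max:
  x5 OR x5 = max(a, b) on (0.17, 0.17) = 0.17
  x2 AND (x5 OR x5) = min(a, b) on (0.61, 0.17) = 0.17
  → value = 0.1700
Under probabilistic:
  x5 OR x5 = a + b − a·b on (0.1700, 0.1700) = 0.3111
  x2 AND (x5 OR x5) = a·b on (0.6100, 0.3111) = 0.1898
  → value = 0.1898
|0.1700 − 0.1898| = 0.020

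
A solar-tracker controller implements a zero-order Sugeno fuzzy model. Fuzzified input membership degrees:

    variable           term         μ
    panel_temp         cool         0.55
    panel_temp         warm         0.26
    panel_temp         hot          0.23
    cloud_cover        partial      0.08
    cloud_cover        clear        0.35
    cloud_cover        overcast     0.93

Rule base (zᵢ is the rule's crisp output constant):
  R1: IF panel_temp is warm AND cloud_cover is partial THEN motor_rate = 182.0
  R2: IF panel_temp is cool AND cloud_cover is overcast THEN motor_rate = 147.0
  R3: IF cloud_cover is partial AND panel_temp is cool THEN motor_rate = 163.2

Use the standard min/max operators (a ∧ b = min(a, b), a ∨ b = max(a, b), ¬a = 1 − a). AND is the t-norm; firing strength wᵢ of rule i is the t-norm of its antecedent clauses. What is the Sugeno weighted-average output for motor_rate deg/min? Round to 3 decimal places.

152.769

R1 (z=182.0): warm=0.26, partial=0.08; AND[min(a, b)] → w = 0.08
R2 (z=147.0): cool=0.55, overcast=0.93; AND[min(a, b)] → w = 0.55
R3 (z=163.2): partial=0.08, cool=0.55; AND[min(a, b)] → w = 0.08
Weighted average = (0.08·182.0 + 0.55·147.0 + 0.08·163.2) / (0.08 + 0.55 + 0.08)
  = 108.4660 / 0.7100 = 152.769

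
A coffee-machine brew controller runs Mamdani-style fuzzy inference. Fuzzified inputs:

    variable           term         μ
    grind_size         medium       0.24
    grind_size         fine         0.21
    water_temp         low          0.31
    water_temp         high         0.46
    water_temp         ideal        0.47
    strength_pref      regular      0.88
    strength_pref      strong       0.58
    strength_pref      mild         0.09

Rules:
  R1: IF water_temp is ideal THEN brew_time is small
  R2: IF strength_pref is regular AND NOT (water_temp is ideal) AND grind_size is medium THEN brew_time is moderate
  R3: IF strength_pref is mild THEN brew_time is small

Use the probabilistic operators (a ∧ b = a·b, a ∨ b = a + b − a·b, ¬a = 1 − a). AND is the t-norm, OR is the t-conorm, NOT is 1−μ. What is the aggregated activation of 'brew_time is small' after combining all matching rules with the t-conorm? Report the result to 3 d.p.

0.518

R1: ideal=0.47 → w = 0.4700
R2: regular=0.88, ¬ideal=1−0.47=0.53, medium=0.24; AND[a·b] → w = 0.1119
R3: mild=0.09 → w = 0.0900
Rules with consequent 'small': {R1, R3} → strengths 0.4700, 0.0900
Aggregate via t-conorm [a + b − a·b]: 0.5177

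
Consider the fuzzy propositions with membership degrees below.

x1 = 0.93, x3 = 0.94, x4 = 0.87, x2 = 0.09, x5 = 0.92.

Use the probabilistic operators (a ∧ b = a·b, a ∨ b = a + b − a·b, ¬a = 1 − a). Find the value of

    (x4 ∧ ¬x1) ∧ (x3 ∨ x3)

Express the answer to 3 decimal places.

0.061

¬x1 = 1 − 0.9300 = 0.0700
x4 ∧ ¬x1 = a·b on (0.8700, 0.0700) = 0.0609
x3 ∨ x3 = a + b − a·b on (0.9400, 0.9400) = 0.9964
(x4 ∧ ¬x1) ∧ (x3 ∨ x3) = a·b on (0.0609, 0.9964) = 0.0607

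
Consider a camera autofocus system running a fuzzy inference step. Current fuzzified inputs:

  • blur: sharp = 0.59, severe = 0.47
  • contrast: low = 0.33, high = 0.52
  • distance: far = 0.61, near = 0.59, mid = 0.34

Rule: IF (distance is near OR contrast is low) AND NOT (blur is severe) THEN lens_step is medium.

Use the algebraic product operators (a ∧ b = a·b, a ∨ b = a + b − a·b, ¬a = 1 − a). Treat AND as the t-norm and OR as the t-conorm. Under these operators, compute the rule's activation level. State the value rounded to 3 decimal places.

0.384

firing strength: (near=0.59 OR low=0.33) = 0.7253; AND[a·b] with ¬severe=1−0.47=0.53 → w = 0.3844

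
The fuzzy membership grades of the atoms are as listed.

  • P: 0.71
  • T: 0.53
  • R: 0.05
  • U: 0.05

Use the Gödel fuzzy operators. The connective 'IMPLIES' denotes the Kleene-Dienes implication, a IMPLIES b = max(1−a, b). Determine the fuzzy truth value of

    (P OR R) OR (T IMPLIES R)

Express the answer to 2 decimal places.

P OR R = max(a, b) on (0.71, 0.05) = 0.71
T IMPLIES R  [Kleene-Dienes: max(1−a, b)] with a=0.53, b=0.05 → 0.47
(P OR R) OR (T IMPLIES R) = max(a, b) on (0.71, 0.47) = 0.71

0.71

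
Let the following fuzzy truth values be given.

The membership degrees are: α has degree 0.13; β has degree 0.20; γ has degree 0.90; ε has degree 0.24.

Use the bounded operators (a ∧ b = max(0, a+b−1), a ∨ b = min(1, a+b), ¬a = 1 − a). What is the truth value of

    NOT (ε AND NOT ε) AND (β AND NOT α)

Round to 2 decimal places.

0.07

NOT ε = 1 − 0.24 = 0.76
ε AND NOT ε = max(0, a+b−1) on (0.24, 0.76) = 0.00
NOT (ε AND NOT ε) = 1 − 0.00 = 1.00
NOT α = 1 − 0.13 = 0.87
β AND NOT α = max(0, a+b−1) on (0.20, 0.87) = 0.07
NOT (ε AND NOT ε) AND (β AND NOT α) = max(0, a+b−1) on (1.00, 0.07) = 0.07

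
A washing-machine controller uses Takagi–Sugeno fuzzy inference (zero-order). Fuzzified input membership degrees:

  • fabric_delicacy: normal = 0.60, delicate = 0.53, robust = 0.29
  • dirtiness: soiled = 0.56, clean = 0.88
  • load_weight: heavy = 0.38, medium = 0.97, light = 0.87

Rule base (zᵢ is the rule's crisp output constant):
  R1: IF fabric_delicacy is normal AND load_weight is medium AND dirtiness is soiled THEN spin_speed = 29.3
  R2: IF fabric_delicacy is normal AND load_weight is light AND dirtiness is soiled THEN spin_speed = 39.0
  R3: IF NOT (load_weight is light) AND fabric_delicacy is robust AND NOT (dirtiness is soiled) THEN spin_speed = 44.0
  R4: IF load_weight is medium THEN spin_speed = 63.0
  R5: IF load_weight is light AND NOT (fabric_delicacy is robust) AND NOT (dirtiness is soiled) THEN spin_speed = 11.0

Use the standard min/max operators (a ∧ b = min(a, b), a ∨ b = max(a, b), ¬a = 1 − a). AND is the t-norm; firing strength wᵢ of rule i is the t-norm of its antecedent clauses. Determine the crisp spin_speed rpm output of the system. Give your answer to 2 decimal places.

41.32

R1 (z=29.3): normal=0.60, medium=0.97, soiled=0.56; AND[min(a, b)] → w = 0.56
R2 (z=39.0): normal=0.60, light=0.87, soiled=0.56; AND[min(a, b)] → w = 0.56
R3 (z=44.0): ¬light=1−0.87=0.13, robust=0.29, ¬soiled=1−0.56=0.44; AND[min(a, b)] → w = 0.13
R4 (z=63.0): medium=0.97 → w = 0.97
R5 (z=11.0): light=0.87, ¬robust=1−0.29=0.71, ¬soiled=1−0.56=0.44; AND[min(a, b)] → w = 0.44
Weighted average = (0.56·29.3 + 0.56·39.0 + 0.13·44.0 + 0.97·63.0 + 0.44·11.0) / (0.56 + 0.56 + 0.13 + 0.97 + 0.44)
  = 109.9180 / 2.6600 = 41.32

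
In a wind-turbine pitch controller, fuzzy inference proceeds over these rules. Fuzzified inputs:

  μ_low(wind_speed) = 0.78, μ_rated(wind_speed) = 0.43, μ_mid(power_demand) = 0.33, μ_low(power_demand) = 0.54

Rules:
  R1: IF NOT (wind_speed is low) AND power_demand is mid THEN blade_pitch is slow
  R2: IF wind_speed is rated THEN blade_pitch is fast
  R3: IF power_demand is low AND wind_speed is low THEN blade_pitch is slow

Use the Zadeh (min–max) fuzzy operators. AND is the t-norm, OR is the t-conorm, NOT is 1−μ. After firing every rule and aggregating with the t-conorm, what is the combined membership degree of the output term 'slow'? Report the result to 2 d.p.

0.54

R1: ¬low=1−0.78=0.22, mid=0.33; AND[min(a, b)] → w = 0.22
R2: rated=0.43 → w = 0.43
R3: low=0.54, low=0.78; AND[min(a, b)] → w = 0.54
Rules with consequent 'slow': {R1, R3} → strengths 0.22, 0.54
Aggregate via t-conorm [max(a, b)]: 0.54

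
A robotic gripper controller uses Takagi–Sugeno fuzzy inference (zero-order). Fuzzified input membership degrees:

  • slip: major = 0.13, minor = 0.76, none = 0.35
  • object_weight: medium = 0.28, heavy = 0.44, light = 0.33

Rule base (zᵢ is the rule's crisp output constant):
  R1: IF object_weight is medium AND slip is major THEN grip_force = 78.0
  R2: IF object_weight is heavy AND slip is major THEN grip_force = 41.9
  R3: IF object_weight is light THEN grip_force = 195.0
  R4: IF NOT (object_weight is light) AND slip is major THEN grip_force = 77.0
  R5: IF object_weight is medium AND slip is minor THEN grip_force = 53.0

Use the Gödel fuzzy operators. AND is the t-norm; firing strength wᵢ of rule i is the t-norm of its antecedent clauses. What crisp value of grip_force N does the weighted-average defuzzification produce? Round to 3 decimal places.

R1 (z=78.0): medium=0.28, major=0.13; AND[min(a, b)] → w = 0.13
R2 (z=41.9): heavy=0.44, major=0.13; AND[min(a, b)] → w = 0.13
R3 (z=195.0): light=0.33 → w = 0.33
R4 (z=77.0): ¬light=1−0.33=0.67, major=0.13; AND[min(a, b)] → w = 0.13
R5 (z=53.0): medium=0.28, minor=0.76; AND[min(a, b)] → w = 0.28
Weighted average = (0.13·78.0 + 0.13·41.9 + 0.33·195.0 + 0.13·77.0 + 0.28·53.0) / (0.13 + 0.13 + 0.33 + 0.13 + 0.28)
  = 104.7870 / 1.0000 = 104.787

104.787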